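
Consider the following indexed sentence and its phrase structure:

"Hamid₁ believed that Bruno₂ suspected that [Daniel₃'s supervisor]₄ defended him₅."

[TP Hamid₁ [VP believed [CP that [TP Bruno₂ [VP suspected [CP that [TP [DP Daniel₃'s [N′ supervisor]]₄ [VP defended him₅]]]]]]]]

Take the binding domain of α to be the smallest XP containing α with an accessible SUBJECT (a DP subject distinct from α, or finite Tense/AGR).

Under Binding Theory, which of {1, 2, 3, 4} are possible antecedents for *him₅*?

{1, 2, 3}

*him* is a pronoun, so Principle B applies: it must be free in its binding domain.
Binding domain of *him₅*: the embedded TP, whose subject is [Daniel₃'s supervisor]₄.
*Hamid₁* c-commands the pronoun but from outside its binding domain, and is not c-commanded by it → coindexation permitted.
*Bruno₂* c-commands the pronoun but from outside its binding domain, and is not c-commanded by it → coindexation permitted.
*Daniel₃* and the pronoun do not c-command one another → neither Principle B nor Principle C is at stake; coindexation permitted.
*[Daniel₃'s supervisor]₄* c-commands the pronoun within its binding domain → coindexation would violate Principle B.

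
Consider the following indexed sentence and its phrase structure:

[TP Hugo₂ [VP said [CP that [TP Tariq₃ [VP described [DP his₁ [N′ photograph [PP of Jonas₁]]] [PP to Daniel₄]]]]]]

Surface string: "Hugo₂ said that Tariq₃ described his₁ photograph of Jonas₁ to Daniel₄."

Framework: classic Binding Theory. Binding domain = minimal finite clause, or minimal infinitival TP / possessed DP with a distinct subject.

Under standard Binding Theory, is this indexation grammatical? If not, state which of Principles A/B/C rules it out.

The two coindexed NPs are *his₁* and *Jonas₁*.
*Jonas₁* is an R-expression. Principle C requires it to be free everywhere.
*his₁* c-commands it and carries the same index.
The R-expression is bound → Principle C violation.

Principle C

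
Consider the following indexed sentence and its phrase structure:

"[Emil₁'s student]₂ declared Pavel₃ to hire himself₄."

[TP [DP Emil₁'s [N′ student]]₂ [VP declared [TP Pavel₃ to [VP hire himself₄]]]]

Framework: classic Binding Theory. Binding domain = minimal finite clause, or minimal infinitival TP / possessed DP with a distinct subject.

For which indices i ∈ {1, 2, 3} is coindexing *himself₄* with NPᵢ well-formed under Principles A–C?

{3}

*himself* is an anaphor, so Principle A applies: it must be bound in its binding domain.
Binding domain of *himself₄*: the embedded TP, whose subject is Pavel₃.
*Emil₁* does not c-command the anaphor → cannot bind it.
*[Emil₁'s student]₂* c-commands the anaphor but is outside its binding domain → cannot satisfy Principle A.
*Pavel₃* c-commands the anaphor within its binding domain → licit binder.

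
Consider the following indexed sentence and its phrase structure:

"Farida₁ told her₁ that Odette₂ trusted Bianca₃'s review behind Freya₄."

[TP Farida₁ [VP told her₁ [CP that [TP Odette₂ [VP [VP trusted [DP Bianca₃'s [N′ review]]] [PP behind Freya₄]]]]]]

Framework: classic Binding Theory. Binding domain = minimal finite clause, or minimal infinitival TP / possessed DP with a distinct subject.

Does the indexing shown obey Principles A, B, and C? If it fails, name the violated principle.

The two coindexed NPs are *Farida₁* and *her₁*.
*her₁* is a pronoun. Its binding domain is the matrix TP, whose subject is Farida₁.
*Farida₁* c-commands it within that domain and carries the same index.
The pronoun is locally bound → Principle B violation.

Principle B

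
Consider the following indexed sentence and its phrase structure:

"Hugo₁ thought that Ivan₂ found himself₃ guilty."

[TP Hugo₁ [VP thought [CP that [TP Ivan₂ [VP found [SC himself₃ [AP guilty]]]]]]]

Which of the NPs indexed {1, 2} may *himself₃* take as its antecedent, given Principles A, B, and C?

{2}

*himself* is an anaphor, so Principle A applies: it must be bound in its binding domain.
Binding domain of *himself₃*: the embedded TP, whose subject is Ivan₂.
*Hugo₁* c-commands the anaphor but is outside its binding domain → cannot satisfy Principle A.
*Ivan₂* c-commands the anaphor within its binding domain → licit binder.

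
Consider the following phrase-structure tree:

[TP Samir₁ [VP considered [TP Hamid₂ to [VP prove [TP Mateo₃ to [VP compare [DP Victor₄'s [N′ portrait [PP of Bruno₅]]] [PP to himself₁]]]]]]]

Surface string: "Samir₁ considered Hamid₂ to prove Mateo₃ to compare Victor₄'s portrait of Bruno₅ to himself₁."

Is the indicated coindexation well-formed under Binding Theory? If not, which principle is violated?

Principle A

The two coindexed NPs are *Samir₁* and *himself₁*.
*himself₁* is an anaphor. Principle A requires it to be bound within its binding domain — the embedded TP, whose subject is Mateo₃.
Within that domain it is c-commanded by *Mateo₃*, which does not share its index.
*Samir₁* does c-command the anaphor, but from outside its binding domain.
The anaphor is unbound in its domain → Principle A violation.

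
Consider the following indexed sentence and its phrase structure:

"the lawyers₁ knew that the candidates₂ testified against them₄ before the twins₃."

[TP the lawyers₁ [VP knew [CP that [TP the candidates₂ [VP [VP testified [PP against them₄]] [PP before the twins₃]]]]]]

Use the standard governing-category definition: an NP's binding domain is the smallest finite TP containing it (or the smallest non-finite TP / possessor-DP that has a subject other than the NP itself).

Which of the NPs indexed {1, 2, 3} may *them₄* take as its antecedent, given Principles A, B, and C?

{1, 3}

*them* is a pronoun, so Principle B applies: it must be free in its binding domain.
Binding domain of *them₄*: the embedded TP, whose subject is the candidates₂.
*the lawyers₁* c-commands the pronoun but from outside its binding domain, and is not c-commanded by it → coindexation permitted.
*the candidates₂* c-commands the pronoun within its binding domain → coindexation would violate Principle B.
*the twins₃* and the pronoun do not c-command one another → neither Principle B nor Principle C is at stake; coindexation permitted.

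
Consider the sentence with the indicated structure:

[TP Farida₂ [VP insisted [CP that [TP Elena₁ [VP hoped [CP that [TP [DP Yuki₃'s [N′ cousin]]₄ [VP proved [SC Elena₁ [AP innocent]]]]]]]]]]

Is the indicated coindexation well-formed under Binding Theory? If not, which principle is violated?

The two coindexed NPs are *Elena₁* (the lower occurrence) and *Elena₁* (the higher occurrence).
*Elena₁* (the lower occurrence) is an R-expression. Principle C requires it to be free everywhere.
*Elena₁* (the higher occurrence) c-commands it and carries the same index.
The R-expression is bound → Principle C violation.

Principle C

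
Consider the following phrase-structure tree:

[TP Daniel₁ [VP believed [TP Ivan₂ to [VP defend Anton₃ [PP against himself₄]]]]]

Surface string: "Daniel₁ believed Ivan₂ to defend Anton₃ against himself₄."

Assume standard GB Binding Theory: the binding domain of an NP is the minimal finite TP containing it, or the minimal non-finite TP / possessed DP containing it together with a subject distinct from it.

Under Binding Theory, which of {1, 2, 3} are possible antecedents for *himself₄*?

*himself* is an anaphor, so Principle A applies: it must be bound in its binding domain.
Binding domain of *himself₄*: the embedded TP, whose subject is Ivan₂.
*Daniel₁* c-commands the anaphor but is outside its binding domain → cannot satisfy Principle A.
*Ivan₂* c-commands the anaphor within its binding domain → licit binder.
*Anton₃* c-commands the anaphor within its binding domain → licit binder.

{2, 3}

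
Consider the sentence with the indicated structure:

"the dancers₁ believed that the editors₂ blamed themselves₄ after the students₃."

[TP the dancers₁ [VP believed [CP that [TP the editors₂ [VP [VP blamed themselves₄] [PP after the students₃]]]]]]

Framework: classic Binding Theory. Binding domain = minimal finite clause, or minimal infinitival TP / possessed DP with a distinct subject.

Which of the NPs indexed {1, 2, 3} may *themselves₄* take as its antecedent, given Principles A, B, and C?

{2}

*themselves* is an anaphor, so Principle A applies: it must be bound in its binding domain.
Binding domain of *themselves₄*: the embedded TP, whose subject is the editors₂.
*the dancers₁* c-commands the anaphor but is outside its binding domain → cannot satisfy Principle A.
*the editors₂* c-commands the anaphor within its binding domain → licit binder.
*the students₃* does not c-command the anaphor → cannot bind it.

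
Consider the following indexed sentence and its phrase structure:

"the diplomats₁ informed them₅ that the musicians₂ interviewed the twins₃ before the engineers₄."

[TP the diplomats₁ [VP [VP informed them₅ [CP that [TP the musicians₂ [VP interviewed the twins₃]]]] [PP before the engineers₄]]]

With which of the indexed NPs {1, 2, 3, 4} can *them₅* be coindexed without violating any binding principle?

*them* is a pronoun, so Principle B applies: it must be free in its binding domain.
Binding domain of *them₅*: the matrix TP, whose subject is the diplomats₁.
*the diplomats₁* c-commands the pronoun within its binding domain → coindexation would violate Principle B.
*the musicians₂*: the pronoun c-commands this R-expression → coindexation would violate Principle C on *the musicians₂*.
*the twins₃*: the pronoun c-commands this R-expression → coindexation would violate Principle C on *the twins₃*.
*the engineers₄* and the pronoun do not c-command one another → neither Principle B nor Principle C is at stake; coindexation permitted.

{4}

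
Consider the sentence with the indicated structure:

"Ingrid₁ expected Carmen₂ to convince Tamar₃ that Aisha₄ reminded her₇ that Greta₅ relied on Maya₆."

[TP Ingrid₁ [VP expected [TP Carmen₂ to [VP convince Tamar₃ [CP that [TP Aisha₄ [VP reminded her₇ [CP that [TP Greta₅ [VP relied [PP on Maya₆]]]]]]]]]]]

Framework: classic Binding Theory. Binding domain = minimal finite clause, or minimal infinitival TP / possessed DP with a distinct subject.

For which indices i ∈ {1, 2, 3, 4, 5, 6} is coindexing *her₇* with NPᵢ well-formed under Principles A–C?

{1, 2, 3}

*her* is a pronoun, so Principle B applies: it must be free in its binding domain.
Binding domain of *her₇*: the embedded TP, whose subject is Aisha₄.
*Ingrid₁* c-commands the pronoun but from outside its binding domain, and is not c-commanded by it → coindexation permitted.
*Carmen₂* c-commands the pronoun but from outside its binding domain, and is not c-commanded by it → coindexation permitted.
*Tamar₃* c-commands the pronoun but from outside its binding domain, and is not c-commanded by it → coindexation permitted.
*Aisha₄* c-commands the pronoun within its binding domain → coindexation would violate Principle B.
*Greta₅*: the pronoun c-commands this R-expression → coindexation would violate Principle C on *Greta₅*.
*Maya₆*: the pronoun c-commands this R-expression → coindexation would violate Principle C on *Maya₆*.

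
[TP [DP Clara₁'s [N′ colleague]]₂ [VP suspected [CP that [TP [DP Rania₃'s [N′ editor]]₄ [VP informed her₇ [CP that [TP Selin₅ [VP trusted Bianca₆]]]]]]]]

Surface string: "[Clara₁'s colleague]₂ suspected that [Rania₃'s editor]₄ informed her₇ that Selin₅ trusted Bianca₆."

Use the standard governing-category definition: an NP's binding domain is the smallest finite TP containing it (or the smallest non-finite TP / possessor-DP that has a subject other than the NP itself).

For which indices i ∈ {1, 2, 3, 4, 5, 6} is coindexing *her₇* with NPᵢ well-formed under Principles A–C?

{1, 2, 3}

*her* is a pronoun, so Principle B applies: it must be free in its binding domain.
Binding domain of *her₇*: the embedded TP, whose subject is [Rania₃'s editor]₄.
*Clara₁* and the pronoun do not c-command one another → neither Principle B nor Principle C is at stake; coindexation permitted.
*[Clara₁'s colleague]₂* c-commands the pronoun but from outside its binding domain, and is not c-commanded by it → coindexation permitted.
*Rania₃* and the pronoun do not c-command one another → neither Principle B nor Principle C is at stake; coindexation permitted.
*[Rania₃'s editor]₄* c-commands the pronoun within its binding domain → coindexation would violate Principle B.
*Selin₅*: the pronoun c-commands this R-expression → coindexation would violate Principle C on *Selin₅*.
*Bianca₆*: the pronoun c-commands this R-expression → coindexation would violate Principle C on *Bianca₆*.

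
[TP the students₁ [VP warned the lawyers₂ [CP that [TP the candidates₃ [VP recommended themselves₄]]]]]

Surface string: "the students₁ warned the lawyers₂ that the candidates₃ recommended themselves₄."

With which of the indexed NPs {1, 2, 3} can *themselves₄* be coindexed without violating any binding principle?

{3}

*themselves* is an anaphor, so Principle A applies: it must be bound in its binding domain.
Binding domain of *themselves₄*: the embedded TP, whose subject is the candidates₃.
*the students₁* c-commands the anaphor but is outside its binding domain → cannot satisfy Principle A.
*the lawyers₂* c-commands the anaphor but is outside its binding domain → cannot satisfy Principle A.
*the candidates₃* c-commands the anaphor within its binding domain → licit binder.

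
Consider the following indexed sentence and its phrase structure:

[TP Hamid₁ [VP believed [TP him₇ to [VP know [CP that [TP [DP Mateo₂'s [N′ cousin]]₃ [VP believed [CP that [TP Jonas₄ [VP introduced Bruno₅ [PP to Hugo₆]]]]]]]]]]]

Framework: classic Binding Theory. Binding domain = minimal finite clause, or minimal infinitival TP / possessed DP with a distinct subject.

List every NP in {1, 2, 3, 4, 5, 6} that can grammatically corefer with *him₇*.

none

*him* is a pronoun, so Principle B applies: it must be free in its binding domain.
Binding domain of *him₇*: the matrix TP, whose subject is Hamid₁.
*Hamid₁* c-commands the pronoun within its binding domain → coindexation would violate Principle B.
*Mateo₂*: the pronoun c-commands this R-expression → coindexation would violate Principle C on *Mateo₂*.
*[Mateo₂'s cousin]₃*: the pronoun c-commands this R-expression → coindexation would violate Principle C on *[Mateo₂'s cousin]₃*.
*Jonas₄*: the pronoun c-commands this R-expression → coindexation would violate Principle C on *Jonas₄*.
*Bruno₅*: the pronoun c-commands this R-expression → coindexation would violate Principle C on *Bruno₅*.
*Hugo₆*: the pronoun c-commands this R-expression → coindexation would violate Principle C on *Hugo₆*.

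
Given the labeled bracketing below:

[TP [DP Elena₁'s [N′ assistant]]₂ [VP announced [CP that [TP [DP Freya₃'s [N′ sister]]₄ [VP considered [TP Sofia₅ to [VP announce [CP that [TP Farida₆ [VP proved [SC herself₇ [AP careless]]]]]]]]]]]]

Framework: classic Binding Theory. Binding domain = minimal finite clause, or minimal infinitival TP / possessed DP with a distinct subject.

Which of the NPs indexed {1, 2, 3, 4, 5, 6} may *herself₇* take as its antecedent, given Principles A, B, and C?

{6}

*herself* is an anaphor, so Principle A applies: it must be bound in its binding domain.
Binding domain of *herself₇*: the embedded TP, whose subject is Farida₆.
*Elena₁* does not c-command the anaphor → cannot bind it.
*[Elena₁'s assistant]₂* c-commands the anaphor but is outside its binding domain → cannot satisfy Principle A.
*Freya₃* does not c-command the anaphor → cannot bind it.
*[Freya₃'s sister]₄* c-commands the anaphor but is outside its binding domain → cannot satisfy Principle A.
*Sofia₅* c-commands the anaphor but is outside its binding domain → cannot satisfy Principle A.
*Farida₆* c-commands the anaphor within its binding domain → licit binder.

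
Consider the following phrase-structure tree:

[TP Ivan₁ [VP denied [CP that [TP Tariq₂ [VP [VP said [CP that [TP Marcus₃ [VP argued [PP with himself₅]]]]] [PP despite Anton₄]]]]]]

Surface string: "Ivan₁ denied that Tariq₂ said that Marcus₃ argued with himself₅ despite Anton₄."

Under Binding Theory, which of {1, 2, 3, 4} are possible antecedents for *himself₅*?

*himself* is an anaphor, so Principle A applies: it must be bound in its binding domain.
Binding domain of *himself₅*: the embedded TP, whose subject is Marcus₃.
*Ivan₁* c-commands the anaphor but is outside its binding domain → cannot satisfy Principle A.
*Tariq₂* c-commands the anaphor but is outside its binding domain → cannot satisfy Principle A.
*Marcus₃* c-commands the anaphor within its binding domain → licit binder.
*Anton₄* does not c-command the anaphor → cannot bind it.

{3}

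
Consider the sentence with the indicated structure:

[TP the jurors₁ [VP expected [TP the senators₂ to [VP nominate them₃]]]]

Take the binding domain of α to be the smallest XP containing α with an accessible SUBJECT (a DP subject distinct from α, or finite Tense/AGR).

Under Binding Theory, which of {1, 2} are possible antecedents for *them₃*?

*them* is a pronoun, so Principle B applies: it must be free in its binding domain.
Binding domain of *them₃*: the embedded TP, whose subject is the senators₂.
*the jurors₁* c-commands the pronoun but from outside its binding domain, and is not c-commanded by it → coindexation permitted.
*the senators₂* c-commands the pronoun within its binding domain → coindexation would violate Principle B.

{1}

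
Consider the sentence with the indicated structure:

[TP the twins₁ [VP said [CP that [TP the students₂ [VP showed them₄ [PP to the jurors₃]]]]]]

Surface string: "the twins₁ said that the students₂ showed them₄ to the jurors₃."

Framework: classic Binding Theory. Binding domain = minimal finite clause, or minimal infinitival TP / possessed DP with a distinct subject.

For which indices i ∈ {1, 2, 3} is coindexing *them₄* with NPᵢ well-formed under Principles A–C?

{1}

*them* is a pronoun, so Principle B applies: it must be free in its binding domain.
Binding domain of *them₄*: the embedded TP, whose subject is the students₂.
*the twins₁* c-commands the pronoun but from outside its binding domain, and is not c-commanded by it → coindexation permitted.
*the students₂* c-commands the pronoun within its binding domain → coindexation would violate Principle B.
*the jurors₃*: the pronoun c-commands this R-expression → coindexation would violate Principle C on *the jurors₃*.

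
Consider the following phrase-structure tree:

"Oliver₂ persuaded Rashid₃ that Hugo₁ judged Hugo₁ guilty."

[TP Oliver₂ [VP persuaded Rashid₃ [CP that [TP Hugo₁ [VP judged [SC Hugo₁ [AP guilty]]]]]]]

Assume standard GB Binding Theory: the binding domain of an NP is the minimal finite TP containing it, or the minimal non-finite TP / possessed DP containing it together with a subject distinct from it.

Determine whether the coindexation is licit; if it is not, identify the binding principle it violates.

The two coindexed NPs are *Hugo₁* (the higher occurrence) and *Hugo₁* (the lower occurrence).
*Hugo₁* (the lower occurrence) is an R-expression. Principle C requires it to be free everywhere.
*Hugo₁* (the higher occurrence) c-commands it and carries the same index.
The R-expression is bound → Principle C violation.

Principle C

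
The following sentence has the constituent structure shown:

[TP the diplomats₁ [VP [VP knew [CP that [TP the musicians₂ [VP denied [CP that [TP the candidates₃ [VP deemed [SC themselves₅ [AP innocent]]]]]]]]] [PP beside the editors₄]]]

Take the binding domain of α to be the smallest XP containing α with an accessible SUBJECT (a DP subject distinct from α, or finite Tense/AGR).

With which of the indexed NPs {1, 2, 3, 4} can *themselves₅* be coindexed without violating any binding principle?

*themselves* is an anaphor, so Principle A applies: it must be bound in its binding domain.
Binding domain of *themselves₅*: the embedded TP, whose subject is the candidates₃.
*the diplomats₁* c-commands the anaphor but is outside its binding domain → cannot satisfy Principle A.
*the musicians₂* c-commands the anaphor but is outside its binding domain → cannot satisfy Principle A.
*the candidates₃* c-commands the anaphor within its binding domain → licit binder.
*the editors₄* does not c-command the anaphor → cannot bind it.

{3}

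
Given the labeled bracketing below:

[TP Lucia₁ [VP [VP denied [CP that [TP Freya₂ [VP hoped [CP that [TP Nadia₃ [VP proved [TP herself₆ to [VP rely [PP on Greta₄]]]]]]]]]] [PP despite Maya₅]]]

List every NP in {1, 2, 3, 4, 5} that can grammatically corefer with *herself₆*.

*herself* is an anaphor, so Principle A applies: it must be bound in its binding domain.
Binding domain of *herself₆*: the embedded TP, whose subject is Nadia₃.
*Lucia₁* c-commands the anaphor but is outside its binding domain → cannot satisfy Principle A.
*Freya₂* c-commands the anaphor but is outside its binding domain → cannot satisfy Principle A.
*Nadia₃* c-commands the anaphor within its binding domain → licit binder.
*Greta₄* does not c-command the anaphor → cannot bind it.
*Maya₅* does not c-command the anaphor → cannot bind it.

{3}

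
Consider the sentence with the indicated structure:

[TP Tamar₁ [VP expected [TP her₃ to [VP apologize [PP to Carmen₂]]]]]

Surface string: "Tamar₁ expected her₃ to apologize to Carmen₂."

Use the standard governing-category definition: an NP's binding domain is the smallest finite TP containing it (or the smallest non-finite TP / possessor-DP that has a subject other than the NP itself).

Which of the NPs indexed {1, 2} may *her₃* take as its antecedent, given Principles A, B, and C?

none

*her* is a pronoun, so Principle B applies: it must be free in its binding domain.
Binding domain of *her₃*: the matrix TP, whose subject is Tamar₁.
*Tamar₁* c-commands the pronoun within its binding domain → coindexation would violate Principle B.
*Carmen₂*: the pronoun c-commands this R-expression → coindexation would violate Principle C on *Carmen₂*.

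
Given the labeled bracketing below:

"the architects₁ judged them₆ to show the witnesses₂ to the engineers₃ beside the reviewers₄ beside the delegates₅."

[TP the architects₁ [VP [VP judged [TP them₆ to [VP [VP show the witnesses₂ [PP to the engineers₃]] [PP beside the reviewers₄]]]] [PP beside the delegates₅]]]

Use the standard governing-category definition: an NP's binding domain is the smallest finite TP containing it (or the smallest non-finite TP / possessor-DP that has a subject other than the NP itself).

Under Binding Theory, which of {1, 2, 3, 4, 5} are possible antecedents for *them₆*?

{5}

*them* is a pronoun, so Principle B applies: it must be free in its binding domain.
Binding domain of *them₆*: the matrix TP, whose subject is the architects₁.
*the architects₁* c-commands the pronoun within its binding domain → coindexation would violate Principle B.
*the witnesses₂*: the pronoun c-commands this R-expression → coindexation would violate Principle C on *the witnesses₂*.
*the engineers₃*: the pronoun c-commands this R-expression → coindexation would violate Principle C on *the engineers₃*.
*the reviewers₄*: the pronoun c-commands this R-expression → coindexation would violate Principle C on *the reviewers₄*.
*the delegates₅* and the pronoun do not c-command one another → neither Principle B nor Principle C is at stake; coindexation permitted.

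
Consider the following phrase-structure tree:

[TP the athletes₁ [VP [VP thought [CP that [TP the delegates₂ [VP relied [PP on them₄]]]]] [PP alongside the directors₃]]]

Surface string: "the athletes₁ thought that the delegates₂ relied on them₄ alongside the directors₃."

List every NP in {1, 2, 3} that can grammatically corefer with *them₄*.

{1, 3}

*them* is a pronoun, so Principle B applies: it must be free in its binding domain.
Binding domain of *them₄*: the embedded TP, whose subject is the delegates₂.
*the athletes₁* c-commands the pronoun but from outside its binding domain, and is not c-commanded by it → coindexation permitted.
*the delegates₂* c-commands the pronoun within its binding domain → coindexation would violate Principle B.
*the directors₃* and the pronoun do not c-command one another → neither Principle B nor Principle C is at stake; coindexation permitted.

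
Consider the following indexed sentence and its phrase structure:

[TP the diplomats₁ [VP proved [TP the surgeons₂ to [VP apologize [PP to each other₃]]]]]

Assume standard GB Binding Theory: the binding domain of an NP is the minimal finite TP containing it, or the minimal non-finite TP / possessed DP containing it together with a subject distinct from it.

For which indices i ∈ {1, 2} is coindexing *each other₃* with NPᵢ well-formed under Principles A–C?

*each other* is an anaphor, so Principle A applies: it must be bound in its binding domain.
Binding domain of *each other₃*: the embedded TP, whose subject is the surgeons₂.
*the diplomats₁* c-commands the anaphor but is outside its binding domain → cannot satisfy Principle A.
*the surgeons₂* c-commands the anaphor within its binding domain → licit binder.

{2}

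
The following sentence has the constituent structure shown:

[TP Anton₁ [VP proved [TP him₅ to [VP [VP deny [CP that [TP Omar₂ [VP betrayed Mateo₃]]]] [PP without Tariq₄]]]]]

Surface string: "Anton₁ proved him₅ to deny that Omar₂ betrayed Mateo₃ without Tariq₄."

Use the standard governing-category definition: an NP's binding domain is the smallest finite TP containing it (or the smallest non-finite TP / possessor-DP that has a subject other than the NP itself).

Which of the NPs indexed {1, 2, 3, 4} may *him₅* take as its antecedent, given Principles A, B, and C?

none

*him* is a pronoun, so Principle B applies: it must be free in its binding domain.
Binding domain of *him₅*: the matrix TP, whose subject is Anton₁.
*Anton₁* c-commands the pronoun within its binding domain → coindexation would violate Principle B.
*Omar₂*: the pronoun c-commands this R-expression → coindexation would violate Principle C on *Omar₂*.
*Mateo₃*: the pronoun c-commands this R-expression → coindexation would violate Principle C on *Mateo₃*.
*Tariq₄*: the pronoun c-commands this R-expression → coindexation would violate Principle C on *Tariq₄*.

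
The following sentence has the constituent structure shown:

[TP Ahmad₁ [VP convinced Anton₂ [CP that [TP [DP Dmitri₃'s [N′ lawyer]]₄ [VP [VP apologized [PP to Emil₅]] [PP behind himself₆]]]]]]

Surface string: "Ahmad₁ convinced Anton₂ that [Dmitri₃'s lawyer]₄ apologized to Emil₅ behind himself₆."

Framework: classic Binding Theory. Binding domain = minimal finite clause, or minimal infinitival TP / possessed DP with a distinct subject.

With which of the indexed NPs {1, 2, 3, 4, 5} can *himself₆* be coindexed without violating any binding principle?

*himself* is an anaphor, so Principle A applies: it must be bound in its binding domain.
Binding domain of *himself₆*: the embedded TP, whose subject is [Dmitri₃'s lawyer]₄.
*Ahmad₁* c-commands the anaphor but is outside its binding domain → cannot satisfy Principle A.
*Anton₂* c-commands the anaphor but is outside its binding domain → cannot satisfy Principle A.
*Dmitri₃* does not c-command the anaphor → cannot bind it.
*[Dmitri₃'s lawyer]₄* c-commands the anaphor within its binding domain → licit binder.
*Emil₅* does not c-command the anaphor → cannot bind it.

{4}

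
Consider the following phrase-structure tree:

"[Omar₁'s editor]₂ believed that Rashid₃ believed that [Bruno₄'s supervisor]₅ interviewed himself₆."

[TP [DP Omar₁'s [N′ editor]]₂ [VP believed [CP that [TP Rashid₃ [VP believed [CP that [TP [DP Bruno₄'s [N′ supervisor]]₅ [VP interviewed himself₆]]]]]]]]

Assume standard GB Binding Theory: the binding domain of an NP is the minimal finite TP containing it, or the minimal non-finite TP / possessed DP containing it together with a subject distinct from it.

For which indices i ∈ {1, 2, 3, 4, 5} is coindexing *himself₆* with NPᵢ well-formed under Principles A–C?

*himself* is an anaphor, so Principle A applies: it must be bound in its binding domain.
Binding domain of *himself₆*: the embedded TP, whose subject is [Bruno₄'s supervisor]₅.
*Omar₁* does not c-command the anaphor → cannot bind it.
*[Omar₁'s editor]₂* c-commands the anaphor but is outside its binding domain → cannot satisfy Principle A.
*Rashid₃* c-commands the anaphor but is outside its binding domain → cannot satisfy Principle A.
*Bruno₄* does not c-command the anaphor → cannot bind it.
*[Bruno₄'s supervisor]₅* c-commands the anaphor within its binding domain → licit binder.

{5}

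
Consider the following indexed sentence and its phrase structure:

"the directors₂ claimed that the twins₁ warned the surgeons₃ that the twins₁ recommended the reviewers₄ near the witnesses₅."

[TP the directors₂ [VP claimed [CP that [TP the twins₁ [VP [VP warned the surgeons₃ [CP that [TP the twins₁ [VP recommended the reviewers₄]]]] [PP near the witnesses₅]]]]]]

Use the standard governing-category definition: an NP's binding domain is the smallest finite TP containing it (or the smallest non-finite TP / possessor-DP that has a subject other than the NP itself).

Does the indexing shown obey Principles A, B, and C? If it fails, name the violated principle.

Principle C

The two coindexed NPs are *the twins₁* (the higher occurrence) and *the twins₁* (the lower occurrence).
*the twins₁* (the lower occurrence) is an R-expression. Principle C requires it to be free everywhere.
*the twins₁* (the higher occurrence) c-commands it and carries the same index.
The R-expression is bound → Principle C violation.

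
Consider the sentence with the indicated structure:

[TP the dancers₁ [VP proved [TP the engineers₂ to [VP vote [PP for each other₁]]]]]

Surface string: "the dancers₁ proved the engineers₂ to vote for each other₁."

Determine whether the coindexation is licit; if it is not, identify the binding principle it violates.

The two coindexed NPs are *the dancers₁* and *each other₁*.
*each other₁* is an anaphor. Principle A requires it to be bound within its binding domain — the embedded TP, whose subject is the engineers₂.
Within that domain it is c-commanded by *the engineers₂*, which does not share its index.
*the dancers₁* does c-command the anaphor, but from outside its binding domain.
The anaphor is unbound in its domain → Principle A violation.

Principle A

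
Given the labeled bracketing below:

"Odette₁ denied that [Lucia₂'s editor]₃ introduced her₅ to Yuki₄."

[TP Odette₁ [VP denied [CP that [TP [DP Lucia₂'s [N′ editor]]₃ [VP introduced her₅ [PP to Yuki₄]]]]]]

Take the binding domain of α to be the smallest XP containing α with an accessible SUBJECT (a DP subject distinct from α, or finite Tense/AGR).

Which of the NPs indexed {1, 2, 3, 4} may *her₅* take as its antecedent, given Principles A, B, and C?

{1, 2}

*her* is a pronoun, so Principle B applies: it must be free in its binding domain.
Binding domain of *her₅*: the embedded TP, whose subject is [Lucia₂'s editor]₃.
*Odette₁* c-commands the pronoun but from outside its binding domain, and is not c-commanded by it → coindexation permitted.
*Lucia₂* and the pronoun do not c-command one another → neither Principle B nor Principle C is at stake; coindexation permitted.
*[Lucia₂'s editor]₃* c-commands the pronoun within its binding domain → coindexation would violate Principle B.
*Yuki₄*: the pronoun c-commands this R-expression → coindexation would violate Principle C on *Yuki₄*.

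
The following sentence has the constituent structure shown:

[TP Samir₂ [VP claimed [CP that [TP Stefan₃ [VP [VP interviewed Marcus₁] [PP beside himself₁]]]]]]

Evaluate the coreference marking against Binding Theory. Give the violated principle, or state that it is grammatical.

Principle A

The two coindexed NPs are *Marcus₁* and *himself₁*.
*himself₁* is an anaphor. Principle A requires it to be bound within its binding domain — the embedded TP, whose subject is Stefan₃.
Within that domain it is c-commanded by *Stefan₃*, which does not share its index.
*Marcus₁* does not c-command the anaphor at all.
The anaphor is unbound in its domain → Principle A violation.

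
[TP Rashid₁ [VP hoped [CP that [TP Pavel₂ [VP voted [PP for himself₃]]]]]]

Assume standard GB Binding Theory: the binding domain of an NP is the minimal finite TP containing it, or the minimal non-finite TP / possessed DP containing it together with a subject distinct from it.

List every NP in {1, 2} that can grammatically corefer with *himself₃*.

{2}

*himself* is an anaphor, so Principle A applies: it must be bound in its binding domain.
Binding domain of *himself₃*: the embedded TP, whose subject is Pavel₂.
*Rashid₁* c-commands the anaphor but is outside its binding domain → cannot satisfy Principle A.
*Pavel₂* c-commands the anaphor within its binding domain → licit binder.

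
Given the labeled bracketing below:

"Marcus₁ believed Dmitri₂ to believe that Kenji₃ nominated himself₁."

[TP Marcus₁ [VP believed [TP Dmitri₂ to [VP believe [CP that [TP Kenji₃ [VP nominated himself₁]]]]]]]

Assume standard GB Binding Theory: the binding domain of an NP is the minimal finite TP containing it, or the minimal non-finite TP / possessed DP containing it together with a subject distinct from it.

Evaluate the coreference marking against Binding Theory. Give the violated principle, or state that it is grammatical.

Principle A

The two coindexed NPs are *Marcus₁* and *himself₁*.
*himself₁* is an anaphor. Principle A requires it to be bound within its binding domain — the embedded TP, whose subject is Kenji₃.
Within that domain it is c-commanded by *Kenji₃*, which does not share its index.
*Marcus₁* does c-command the anaphor, but from outside its binding domain.
The anaphor is unbound in its domain → Principle A violation.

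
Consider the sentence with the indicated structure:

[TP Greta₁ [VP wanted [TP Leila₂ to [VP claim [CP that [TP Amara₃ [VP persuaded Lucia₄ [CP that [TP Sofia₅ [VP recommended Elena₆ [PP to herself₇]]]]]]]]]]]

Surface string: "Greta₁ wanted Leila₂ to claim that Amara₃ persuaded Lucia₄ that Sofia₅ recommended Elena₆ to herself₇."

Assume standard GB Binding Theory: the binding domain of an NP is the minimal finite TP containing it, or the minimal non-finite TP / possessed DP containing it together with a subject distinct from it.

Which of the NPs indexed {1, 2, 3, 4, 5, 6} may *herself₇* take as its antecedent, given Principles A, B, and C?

{5, 6}

*herself* is an anaphor, so Principle A applies: it must be bound in its binding domain.
Binding domain of *herself₇*: the embedded TP, whose subject is Sofia₅.
*Greta₁* c-commands the anaphor but is outside its binding domain → cannot satisfy Principle A.
*Leila₂* c-commands the anaphor but is outside its binding domain → cannot satisfy Principle A.
*Amara₃* c-commands the anaphor but is outside its binding domain → cannot satisfy Principle A.
*Lucia₄* c-commands the anaphor but is outside its binding domain → cannot satisfy Principle A.
*Sofia₅* c-commands the anaphor within its binding domain → licit binder.
*Elena₆* c-commands the anaphor within its binding domain → licit binder.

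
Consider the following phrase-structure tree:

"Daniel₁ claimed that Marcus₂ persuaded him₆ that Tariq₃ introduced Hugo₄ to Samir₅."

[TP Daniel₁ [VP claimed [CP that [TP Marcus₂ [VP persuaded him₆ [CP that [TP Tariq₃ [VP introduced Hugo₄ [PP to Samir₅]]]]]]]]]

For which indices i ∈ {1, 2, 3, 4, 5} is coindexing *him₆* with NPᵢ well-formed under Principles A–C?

*him* is a pronoun, so Principle B applies: it must be free in its binding domain.
Binding domain of *him₆*: the embedded TP, whose subject is Marcus₂.
*Daniel₁* c-commands the pronoun but from outside its binding domain, and is not c-commanded by it → coindexation permitted.
*Marcus₂* c-commands the pronoun within its binding domain → coindexation would violate Principle B.
*Tariq₃*: the pronoun c-commands this R-expression → coindexation would violate Principle C on *Tariq₃*.
*Hugo₄*: the pronoun c-commands this R-expression → coindexation would violate Principle C on *Hugo₄*.
*Samir₅*: the pronoun c-commands this R-expression → coindexation would violate Principle C on *Samir₅*.

{1}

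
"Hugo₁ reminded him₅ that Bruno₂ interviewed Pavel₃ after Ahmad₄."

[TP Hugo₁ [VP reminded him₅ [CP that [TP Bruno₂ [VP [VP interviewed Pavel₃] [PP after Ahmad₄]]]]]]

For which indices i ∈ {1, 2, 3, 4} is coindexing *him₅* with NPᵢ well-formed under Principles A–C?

none

*him* is a pronoun, so Principle B applies: it must be free in its binding domain.
Binding domain of *him₅*: the matrix TP, whose subject is Hugo₁.
*Hugo₁* c-commands the pronoun within its binding domain → coindexation would violate Principle B.
*Bruno₂*: the pronoun c-commands this R-expression → coindexation would violate Principle C on *Bruno₂*.
*Pavel₃*: the pronoun c-commands this R-expression → coindexation would violate Principle C on *Pavel₃*.
*Ahmad₄*: the pronoun c-commands this R-expression → coindexation would violate Principle C on *Ahmad₄*.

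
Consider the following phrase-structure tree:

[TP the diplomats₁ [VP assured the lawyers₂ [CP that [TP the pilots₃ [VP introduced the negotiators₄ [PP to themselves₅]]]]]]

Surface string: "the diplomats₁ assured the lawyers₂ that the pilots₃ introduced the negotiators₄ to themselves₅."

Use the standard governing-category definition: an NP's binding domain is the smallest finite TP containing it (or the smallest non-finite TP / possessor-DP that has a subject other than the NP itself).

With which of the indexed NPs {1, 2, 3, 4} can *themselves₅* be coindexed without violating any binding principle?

*themselves* is an anaphor, so Principle A applies: it must be bound in its binding domain.
Binding domain of *themselves₅*: the embedded TP, whose subject is the pilots₃.
*the diplomats₁* c-commands the anaphor but is outside its binding domain → cannot satisfy Principle A.
*the lawyers₂* c-commands the anaphor but is outside its binding domain → cannot satisfy Principle A.
*the pilots₃* c-commands the anaphor within its binding domain → licit binder.
*the negotiators₄* c-commands the anaphor within its binding domain → licit binder.

{3, 4}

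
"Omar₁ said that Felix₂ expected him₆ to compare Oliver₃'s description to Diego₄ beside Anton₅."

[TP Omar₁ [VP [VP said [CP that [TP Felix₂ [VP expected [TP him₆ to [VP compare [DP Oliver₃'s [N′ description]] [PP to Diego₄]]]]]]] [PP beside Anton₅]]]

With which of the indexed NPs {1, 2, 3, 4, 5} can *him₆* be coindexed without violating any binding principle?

*him* is a pronoun, so Principle B applies: it must be free in its binding domain.
Binding domain of *him₆*: the embedded TP, whose subject is Felix₂.
*Omar₁* c-commands the pronoun but from outside its binding domain, and is not c-commanded by it → coindexation permitted.
*Felix₂* c-commands the pronoun within its binding domain → coindexation would violate Principle B.
*Oliver₃*: the pronoun c-commands this R-expression → coindexation would violate Principle C on *Oliver₃*.
*Diego₄*: the pronoun c-commands this R-expression → coindexation would violate Principle C on *Diego₄*.
*Anton₅* and the pronoun do not c-command one another → neither Principle B nor Principle C is at stake; coindexation permitted.

{1, 5}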